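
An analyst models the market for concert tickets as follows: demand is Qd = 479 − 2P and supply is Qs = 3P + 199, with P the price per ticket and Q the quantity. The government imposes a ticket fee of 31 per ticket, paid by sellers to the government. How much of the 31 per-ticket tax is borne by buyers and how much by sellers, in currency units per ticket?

Before the tax: set 479 − 2P = 3P + 199 → P* = 56, Q* = 367.
With the tax collected from sellers, supply shifts: Qs = 3(P − 31) + 199.
New equilibrium: buyers pay 74.6, sellers receive 43.6, Q = 329.8. (Wedge: Pb − Ps = 31.)
Burden on buyers: 18.6; on sellers: 12.4. (They sum to 31.)
The less price-elastic side of the market bears the larger share of a per-unit tax.

Buyers bear 18.6 per ticket; sellers bear 12.4 per ticket.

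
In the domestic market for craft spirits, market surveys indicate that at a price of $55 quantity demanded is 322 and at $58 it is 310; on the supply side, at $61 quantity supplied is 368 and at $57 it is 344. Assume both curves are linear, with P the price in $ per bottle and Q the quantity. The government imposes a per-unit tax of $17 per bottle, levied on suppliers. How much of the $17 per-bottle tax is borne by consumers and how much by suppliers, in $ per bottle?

Demand slope: (310 − 322)/(58 − 55) = -4, so Qd = 542 − 4P.
Supply slope: (344 − 368)/(57 − 61) = 6, so Qs = 6P + 2.
Without the tax, 542 − 4P = 6P + 2 gives 10P = 540, so P* = $54 and Q* = 326.
With the tax collected from suppliers, supply shifts: Qs = 6(P − 17) + 2.
New equilibrium: consumers pay $64.2, suppliers receive $47.2, Q = 285.2. (Wedge: Pb − Ps = 17.)
Burden on consumers: $10.2; on suppliers: $6.8. (They sum to $17.)
The less price-elastic side of the market bears the larger share of a per-unit tax.

Consumers bear $10.2 per bottle; suppliers bear $6.8 per bottle.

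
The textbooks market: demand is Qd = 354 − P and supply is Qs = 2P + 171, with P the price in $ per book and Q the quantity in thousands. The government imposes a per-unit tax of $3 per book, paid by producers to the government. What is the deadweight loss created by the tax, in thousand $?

Before the tax: set 354 − P = 2P + 171 → P* = $61, Q* = 293.
With the tax collected from producers, supply shifts: Qs = 2(P − 3) + 171.
Solving gives Q = 291 with consumers paying $63 and producers receiving $60 (the $3 wedge).
Quantity falls by |ΔQ| = |293 − 291| = 2.
DWL = ½ · t · |ΔQ| = ½ · 3 · 2 = $3.

Deadweight loss = $3 thousand.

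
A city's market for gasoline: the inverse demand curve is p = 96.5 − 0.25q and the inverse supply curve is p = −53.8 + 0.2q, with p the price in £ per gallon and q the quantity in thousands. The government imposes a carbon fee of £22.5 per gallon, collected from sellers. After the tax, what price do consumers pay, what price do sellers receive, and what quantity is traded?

Rewrite in direct form: qd = 386 − 4p and qs = 5p + 269.
Before the tax: set 386 − 4p = 5p + 269 → p* = £13, q* = 334.
With the tax collected from sellers, supply shifts: qs = 5(p − 22.5) + 269.
Solving gives q = 284 with consumers paying £25.5 and sellers receiving £3 (the £22.5 wedge).

Consumers pay £25.5; sellers receive £3; quantity = 284.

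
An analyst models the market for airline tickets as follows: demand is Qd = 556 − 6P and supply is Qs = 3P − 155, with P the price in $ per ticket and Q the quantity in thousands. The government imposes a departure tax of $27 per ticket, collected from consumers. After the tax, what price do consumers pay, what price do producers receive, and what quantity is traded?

Consumers pay $88; producers receive $61; quantity = 28.

Before the tax: set 556 − 6P = 3P − 155 → P* = $79, Q* = 82.
With the tax collected from consumers, demand (in seller-price terms) shifts: Qd = 556 − 6(P + 27).
New equilibrium: consumers pay $88, producers receive $61, Q = 28. (Wedge: Pb − Ps = 27.)
The less price-elastic side of the market bears the larger share of a per-unit tax.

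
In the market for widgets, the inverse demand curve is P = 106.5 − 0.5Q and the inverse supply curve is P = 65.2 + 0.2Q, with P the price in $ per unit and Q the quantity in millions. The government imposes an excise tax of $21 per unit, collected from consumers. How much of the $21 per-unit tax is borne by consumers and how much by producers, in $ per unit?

Consumers bear $15 per unit; producers bear $6 per unit.

Rewrite in direct form: Qd = 213 − 2P and Qs = 5P − 326.
Without the tax, 213 − 2P = 5P − 326 gives 7P = 539, so P* = $77 and Q* = 59.
With the tax collected from consumers, demand (in seller-price terms) shifts: Qd = 213 − 2(P + 21).
New equilibrium: consumers pay $92, producers receive $71, Q = 29. (Wedge: Pb − Ps = 21.)
Burden on consumers: $15; on producers: $6. (They sum to $21.)
The less price-elastic side of the market bears the larger share of a per-unit tax.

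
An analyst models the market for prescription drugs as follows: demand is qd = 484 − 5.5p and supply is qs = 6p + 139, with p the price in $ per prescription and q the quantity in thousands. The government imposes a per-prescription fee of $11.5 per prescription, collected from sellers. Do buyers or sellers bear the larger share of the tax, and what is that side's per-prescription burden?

Before the tax: set 484 − 5.5p = 6p + 139 → p* = $30, q* = 319.
With the tax collected from sellers, supply shifts: qs = 6(p − 11.5) + 139.
Solving gives q = 286 with buyers paying $36 and sellers receiving $24.5 (the $11.5 wedge).
Per-prescription burden: buyers $6, sellers $5.5.
Buyers take the larger share because demand is less price-elastic here (demand slope 5.5 vs supply slope 6).
The less price-elastic side of the market bears the larger share of a per-unit tax.

Buyers bear the larger share: $6 per prescription.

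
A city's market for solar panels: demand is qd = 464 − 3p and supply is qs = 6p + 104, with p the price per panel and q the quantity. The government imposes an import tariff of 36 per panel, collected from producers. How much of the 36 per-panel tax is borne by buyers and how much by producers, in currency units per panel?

Before the tax: set 464 − 3p = 6p + 104 → p* = 40, q* = 344.
With the tax collected from producers, supply shifts: qs = 6(p − 36) + 104.
Solving gives q = 272 with buyers paying 64 and producers receiving 28 (the 36 wedge).
Burden on buyers: 24; on producers: 12. (They sum to 36.)
The less price-elastic side of the market bears the larger share of a per-unit tax.

Buyers bear 24 per panel; producers bear 12 per panel.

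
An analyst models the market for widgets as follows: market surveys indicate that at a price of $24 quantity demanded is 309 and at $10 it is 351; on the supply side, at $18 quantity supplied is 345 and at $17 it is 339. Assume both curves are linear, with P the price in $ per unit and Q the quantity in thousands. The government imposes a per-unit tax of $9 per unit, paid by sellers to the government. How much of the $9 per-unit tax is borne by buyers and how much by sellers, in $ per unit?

Buyers bear $6 per unit; sellers bear $3 per unit.

Demand slope: (351 − 309)/(10 − 24) = -3, so Qd = 381 − 3P.
Supply slope: (339 − 345)/(17 − 18) = 6, so Qs = 6P + 237.
Before the tax: set 381 − 3P = 6P + 237 → P* = $16, Q* = 333.
With the tax collected from sellers, supply shifts: Qs = 6(P − 9) + 237.
Solving gives Q = 315 with buyers paying $22 and sellers receiving $13 (the $9 wedge).
Burden on buyers: $6; on sellers: $3. (They sum to $9.)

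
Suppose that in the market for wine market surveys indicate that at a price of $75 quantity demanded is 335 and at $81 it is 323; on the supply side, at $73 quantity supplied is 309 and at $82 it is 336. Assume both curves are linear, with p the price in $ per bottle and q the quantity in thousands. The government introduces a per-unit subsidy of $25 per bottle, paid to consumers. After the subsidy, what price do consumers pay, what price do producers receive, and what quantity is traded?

Consumers pay $64; producers receive $89; quantity = 357.

Demand slope: (323 − 335)/(81 − 75) = -2, so qd = 485 − 2p.
Supply slope: (336 − 309)/(82 − 73) = 3, so qs = 3p + 90.
Before the subsidy: set 485 − 2p = 3p + 90 → p* = $79, q* = 327.
With a per-unit subsidy paid to consumers, each effectively pays p − 25, so demand becomes qd = 485 − 2(p − 25).
Solving gives q = 357 with consumers paying $64 and producers receiving $89 (the $25 wedge).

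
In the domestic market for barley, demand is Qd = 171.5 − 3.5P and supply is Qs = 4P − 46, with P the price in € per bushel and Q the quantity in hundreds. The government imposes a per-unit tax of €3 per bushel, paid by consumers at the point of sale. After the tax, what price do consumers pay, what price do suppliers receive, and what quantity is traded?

Before the tax: set 171.5 − 3.5P = 4P − 46 → P* = €29, Q* = 70.
With the tax collected from consumers, demand (in seller-price terms) shifts: Qd = 171.5 − 3.5(P + 3).
Solving gives Q = 64.4 with consumers paying €30.6 and suppliers receiving €27.6 (the €3 wedge).
The less price-elastic side of the market bears the larger share of a per-unit tax.

Consumers pay €30.6; suppliers receive €27.6; quantity = 64.4.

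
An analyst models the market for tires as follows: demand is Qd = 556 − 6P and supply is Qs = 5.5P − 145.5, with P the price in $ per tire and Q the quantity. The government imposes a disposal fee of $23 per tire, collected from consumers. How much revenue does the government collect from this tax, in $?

Tax revenue = $2852.

Before the tax: set 556 − 6P = 5.5P − 145.5 → P* = $61, Q* = 190.
With the tax collected from consumers, demand (in seller-price terms) shifts: Qd = 556 − 6(P + 23).
Solving gives Q = 124 with consumers paying $72 and suppliers receiving $49 (the $23 wedge).
Revenue = t · Q = 23 · 124 = $2852.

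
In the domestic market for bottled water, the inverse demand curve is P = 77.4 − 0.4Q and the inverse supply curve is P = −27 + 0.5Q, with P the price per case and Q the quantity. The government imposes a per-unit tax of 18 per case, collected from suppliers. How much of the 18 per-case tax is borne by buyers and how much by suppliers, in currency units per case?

Buyers bear 8 per case; suppliers bear 10 per case.

Inverting to Q(P) form: Qd = 193.5 − 2.5P; Qs = 2P + 54.
Without the tax, 193.5 − 2.5P = 2P + 54 gives 4.5P = 139.5, so P* = 31 and Q* = 116.
With the tax collected from suppliers, supply shifts: Qs = 2(P − 18) + 54.
New equilibrium: buyers pay 39, suppliers receive 21, Q = 96. (Wedge: Pb − Ps = 18.)
Burden on buyers: 8; on suppliers: 10. (They sum to 18.)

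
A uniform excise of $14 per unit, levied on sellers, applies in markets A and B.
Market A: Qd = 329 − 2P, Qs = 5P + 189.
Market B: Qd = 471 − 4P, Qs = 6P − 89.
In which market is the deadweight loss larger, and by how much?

Market B, by $95.2.

Market A: pre-tax P* = $20, Q* = 289; post-tax Q = 269; deadweight loss = $140.
Market B: pre-tax P* = $56, Q* = 247; post-tax Q = 213.4; deadweight loss = $235.2.
Difference: $140 vs $235.2 → market B is larger by $95.2.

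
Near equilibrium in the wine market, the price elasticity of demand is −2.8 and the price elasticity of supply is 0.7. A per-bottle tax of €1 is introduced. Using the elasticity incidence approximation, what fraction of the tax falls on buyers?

Buyers' share ≈ 0.2.

Incidence ratio: buyers' share ≈ εs / (εs + |εd|) = 0.7 / (0.7 + 2.8) = 0.2.
Supply is the less elastic side, so buyers bear the smaller share.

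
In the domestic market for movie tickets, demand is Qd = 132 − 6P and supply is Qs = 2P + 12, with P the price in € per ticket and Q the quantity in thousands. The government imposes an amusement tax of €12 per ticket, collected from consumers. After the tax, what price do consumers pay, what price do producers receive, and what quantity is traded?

Before the tax: set 132 − 6P = 2P + 12 → P* = €15, Q* = 42.
With the tax collected from consumers, demand (in seller-price terms) shifts: Qd = 132 − 6(P + 12).
Solving gives Q = 24 with consumers paying €18 and producers receiving €6 (the €12 wedge).

Consumers pay €18; producers receive €6; quantity = 24.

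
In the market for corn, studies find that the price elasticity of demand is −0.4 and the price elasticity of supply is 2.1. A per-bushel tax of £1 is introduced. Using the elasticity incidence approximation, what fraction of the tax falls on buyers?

Buyers' share ≈ 0.84.

Incidence ratio: buyers' share ≈ εs / (εs + |εd|) = 2.1 / (2.1 + 0.4) = 0.84.
Supply is the more elastic side, so buyers bear the larger share.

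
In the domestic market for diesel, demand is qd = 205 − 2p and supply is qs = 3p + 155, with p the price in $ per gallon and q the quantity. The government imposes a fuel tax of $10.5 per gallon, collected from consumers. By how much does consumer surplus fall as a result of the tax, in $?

Without the tax, 205 − 2p = 3p + 155 gives 5p = 50, so p* = $10 and q* = 185.
With the tax collected from consumers, demand (in seller-price terms) shifts: qd = 205 − 2(p + 10.5).
New equilibrium: consumers pay $16.3, suppliers receive $5.8, q = 172.4. (Wedge: pb − ps = 10.5.)
ΔCS is the trapezoid between Q = 172.4 and Q = 185 of height $6.3: ½ · (185 + 172.4) · 6.3 = $1125.81.

Consumer surplus falls by $1125.81.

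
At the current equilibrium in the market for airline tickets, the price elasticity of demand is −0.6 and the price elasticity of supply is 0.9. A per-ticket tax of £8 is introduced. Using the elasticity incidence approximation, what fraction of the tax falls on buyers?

Buyers' share ≈ 0.6.

Incidence ratio: buyers' share ≈ εs / (εs + |εd|) = 0.9 / (0.9 + 0.6) = 0.6.
Supply is the more elastic side, so buyers bear the larger share.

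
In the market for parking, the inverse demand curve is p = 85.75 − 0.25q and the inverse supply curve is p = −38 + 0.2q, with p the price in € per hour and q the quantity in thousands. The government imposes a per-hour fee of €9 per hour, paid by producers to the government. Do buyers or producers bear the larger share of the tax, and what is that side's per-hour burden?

Buyers bear the larger share: €5 per hour.

Inverting to q(p) form: qd = 343 − 4p; qs = 5p + 190.
Without the tax, 343 − 4p = 5p + 190 gives 9p = 153, so p* = €17 and q* = 275.
With the tax collected from producers, supply shifts: qs = 5(p − 9) + 190.
New equilibrium: buyers pay €22, producers receive €13, q = 255. (Wedge: pb − ps = 9.)
Per-hour burden: buyers €5, producers €4.
Buyers take the larger share because demand is less price-elastic here (demand slope 4 vs supply slope 5).
The less price-elastic side of the market bears the larger share of a per-unit tax.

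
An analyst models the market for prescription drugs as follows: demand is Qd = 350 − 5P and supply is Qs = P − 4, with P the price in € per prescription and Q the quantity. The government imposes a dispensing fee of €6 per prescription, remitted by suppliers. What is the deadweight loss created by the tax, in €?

Deadweight loss = €15.

Before the tax: set 350 − 5P = P − 4 → P* = €59, Q* = 55.
With the tax collected from suppliers, supply shifts: Qs = (P − 6) − 4.
New equilibrium: consumers pay €60, suppliers receive €54, Q = 50. (Wedge: Pb − Ps = 6.)
Quantity falls by |ΔQ| = |55 − 50| = 5.
DWL = ½ · t · |ΔQ| = ½ · 6 · 5 = €15.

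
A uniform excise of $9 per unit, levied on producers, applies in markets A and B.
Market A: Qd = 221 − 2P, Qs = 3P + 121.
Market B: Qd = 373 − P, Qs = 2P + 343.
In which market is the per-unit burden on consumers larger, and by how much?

Market A: pre-tax P* = $20, Q* = 181; post-tax Q = 170.2; per-unit burden on consumers = $5.4.
Market B: pre-tax P* = $10, Q* = 363; post-tax Q = 357; per-unit burden on consumers = $6.
Difference: $5.4 vs $6 → market B is larger by $0.6.

Market B, by $0.6.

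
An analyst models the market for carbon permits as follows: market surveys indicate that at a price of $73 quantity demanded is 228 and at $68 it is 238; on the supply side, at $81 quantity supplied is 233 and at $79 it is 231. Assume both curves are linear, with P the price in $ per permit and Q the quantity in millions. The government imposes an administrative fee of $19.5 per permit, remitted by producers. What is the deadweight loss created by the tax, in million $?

Deadweight loss = $126.75 million.

Demand slope: (238 − 228)/(68 − 73) = -2, so Qd = 374 − 2P.
Supply slope: (231 − 233)/(79 − 81) = 1, so Qs = P + 152.
Before the tax: set 374 − 2P = P + 152 → P* = $74, Q* = 226.
With the tax collected from producers, supply shifts: Qs = (P − 19.5) + 152.
Solving gives Q = 213 with buyers paying $80.5 and producers receiving $61 (the $19.5 wedge).
Quantity falls by |ΔQ| = |226 − 213| = 13.
DWL = ½ · t · |ΔQ| = ½ · 19.5 · 13 = $126.75.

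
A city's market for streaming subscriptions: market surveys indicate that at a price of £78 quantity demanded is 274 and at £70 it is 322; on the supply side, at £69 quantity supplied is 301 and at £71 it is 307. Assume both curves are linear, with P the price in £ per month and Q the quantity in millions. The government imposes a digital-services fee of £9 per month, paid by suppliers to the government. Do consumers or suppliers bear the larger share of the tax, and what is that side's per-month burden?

Demand slope: (322 − 274)/(70 − 78) = -6, so Qd = 742 − 6P.
Supply slope: (307 − 301)/(71 − 69) = 3, so Qs = 3P + 94.
Without the tax, 742 − 6P = 3P + 94 gives 9P = 648, so P* = £72 and Q* = 310.
With the tax collected from suppliers, supply shifts: Qs = 3(P − 9) + 94.
Solving gives Q = 292 with consumers paying £75 and suppliers receiving £66 (the £9 wedge).
Per-month burden: consumers £3, suppliers £6.
Suppliers take the larger share because supply is less price-elastic here (demand slope 6 vs supply slope 3).

Suppliers bear the larger share: £6 per month.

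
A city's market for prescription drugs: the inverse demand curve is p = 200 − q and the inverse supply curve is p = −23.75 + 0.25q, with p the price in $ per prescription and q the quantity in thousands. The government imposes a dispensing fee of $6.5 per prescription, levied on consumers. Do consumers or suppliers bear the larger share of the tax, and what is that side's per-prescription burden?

Rewrite in direct form: qd = 200 − p and qs = 4p + 95.
Before the tax: set 200 − p = 4p + 95 → p* = $21, q* = 179.
With the tax collected from consumers, demand (in seller-price terms) shifts: qd = 200 − (p + 6.5).
New equilibrium: consumers pay $26.2, suppliers receive $19.7, q = 173.8. (Wedge: pb − ps = 6.5.)
Per-prescription burden: consumers $5.2, suppliers $1.3.
Consumers take the larger share because demand is less price-elastic here (demand slope 1 vs supply slope 4).

Consumers bear the larger share: $5.2 per prescription.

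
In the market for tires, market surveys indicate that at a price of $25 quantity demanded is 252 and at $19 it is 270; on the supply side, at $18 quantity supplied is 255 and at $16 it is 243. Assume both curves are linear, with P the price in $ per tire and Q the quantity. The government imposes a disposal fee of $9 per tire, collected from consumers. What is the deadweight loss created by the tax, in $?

Deadweight loss = $81.

Demand slope: (270 − 252)/(19 − 25) = -3, so Qd = 327 − 3P.
Supply slope: (243 − 255)/(16 − 18) = 6, so Qs = 6P + 147.
Before the tax: set 327 − 3P = 6P + 147 → P* = $20, Q* = 267.
With the tax collected from consumers, demand (in seller-price terms) shifts: Qd = 327 − 3(P + 9).
New equilibrium: consumers pay $26, producers receive $17, Q = 249. (Wedge: Pb − Ps = 9.)
Quantity falls by |ΔQ| = |267 − 249| = 18.
DWL = ½ · t · |ΔQ| = ½ · 9 · 18 = $81.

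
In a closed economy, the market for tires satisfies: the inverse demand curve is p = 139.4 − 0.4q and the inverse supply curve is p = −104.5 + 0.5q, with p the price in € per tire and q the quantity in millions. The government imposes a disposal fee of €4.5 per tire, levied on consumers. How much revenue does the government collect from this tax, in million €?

Tax revenue = €1197 million.

Inverting to q(p) form: qd = 348.5 − 2.5p; qs = 2p + 209.
Without the tax, 348.5 − 2.5p = 2p + 209 gives 4.5p = 139.5, so p* = €31 and q* = 271.
With the tax collected from consumers, demand (in seller-price terms) shifts: qd = 348.5 − 2.5(p + 4.5).
New equilibrium: consumers pay €33, suppliers receive €28.5, q = 266. (Wedge: pb − ps = 4.5.)
Revenue = t · Q = 4.5 · 266 = €1197.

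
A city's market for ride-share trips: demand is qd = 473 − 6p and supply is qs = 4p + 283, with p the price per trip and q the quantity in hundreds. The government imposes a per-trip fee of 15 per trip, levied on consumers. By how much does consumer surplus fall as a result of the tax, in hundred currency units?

Consumer surplus falls by 2046 hundred.

Before the tax: set 473 − 6p = 4p + 283 → p* = 19, q* = 359.
With the tax collected from consumers, demand (in seller-price terms) shifts: qd = 473 − 6(p + 15).
Solving gives q = 323 with consumers paying 25 and suppliers receiving 10 (the 15 wedge).
ΔCS is the trapezoid between Q = 323 and Q = 359 of height 6: ½ · (359 + 323) · 6 = 2046.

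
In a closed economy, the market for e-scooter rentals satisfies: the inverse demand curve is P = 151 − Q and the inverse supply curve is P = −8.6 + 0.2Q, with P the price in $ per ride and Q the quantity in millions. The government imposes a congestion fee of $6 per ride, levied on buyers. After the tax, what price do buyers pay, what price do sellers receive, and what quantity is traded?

Buyers pay $23; sellers receive $17; quantity = 128.

Inverting to Q(P) form: Qd = 151 − P; Qs = 5P + 43.
Before the tax: set 151 − P = 5P + 43 → P* = $18, Q* = 133.
With the tax collected from buyers, demand (in seller-price terms) shifts: Qd = 151 − (P + 6).
New equilibrium: buyers pay $23, sellers receive $17, Q = 128. (Wedge: Pb − Ps = 6.)
The less price-elastic side of the market bears the larger share of a per-unit tax.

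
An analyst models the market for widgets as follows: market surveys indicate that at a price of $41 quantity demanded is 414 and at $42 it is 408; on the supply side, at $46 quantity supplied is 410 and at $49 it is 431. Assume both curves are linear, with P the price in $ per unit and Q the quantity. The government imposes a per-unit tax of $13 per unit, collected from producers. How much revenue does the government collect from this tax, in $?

Demand slope: (408 − 414)/(42 − 41) = -6, so Qd = 660 − 6P.
Supply slope: (431 − 410)/(49 − 46) = 7, so Qs = 7P + 88.
Before the tax: set 660 − 6P = 7P + 88 → P* = $44, Q* = 396.
With the tax collected from producers, supply shifts: Qs = 7(P − 13) + 88.
Solving gives Q = 354 with buyers paying $51 and producers receiving $38 (the $13 wedge).
Revenue = t · Q = 13 · 354 = $4602.

Tax revenue = $4602.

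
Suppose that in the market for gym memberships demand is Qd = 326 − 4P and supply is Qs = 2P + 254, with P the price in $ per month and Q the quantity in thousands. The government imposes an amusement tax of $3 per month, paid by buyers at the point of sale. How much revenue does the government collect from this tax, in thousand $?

Tax revenue = $822 thousand.

Before the tax: set 326 − 4P = 2P + 254 → P* = $12, Q* = 278.
With the tax collected from buyers, demand (in seller-price terms) shifts: Qd = 326 − 4(P + 3).
New equilibrium: buyers pay $13, suppliers receive $10, Q = 274. (Wedge: Pb − Ps = 3.)
Revenue = t · Q = 3 · 274 = $822.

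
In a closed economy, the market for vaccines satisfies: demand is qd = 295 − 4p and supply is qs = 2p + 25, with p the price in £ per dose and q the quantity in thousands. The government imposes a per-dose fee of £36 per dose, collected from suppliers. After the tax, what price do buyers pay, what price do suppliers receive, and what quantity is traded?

Without the tax, 295 − 4p = 2p + 25 gives 6p = 270, so p* = £45 and q* = 115.
With the tax collected from suppliers, supply shifts: qs = 2(p − 36) + 25.
Solving gives q = 67 with buyers paying £57 and suppliers receiving £21 (the £36 wedge).

Buyers pay £57; suppliers receive £21; quantity = 67.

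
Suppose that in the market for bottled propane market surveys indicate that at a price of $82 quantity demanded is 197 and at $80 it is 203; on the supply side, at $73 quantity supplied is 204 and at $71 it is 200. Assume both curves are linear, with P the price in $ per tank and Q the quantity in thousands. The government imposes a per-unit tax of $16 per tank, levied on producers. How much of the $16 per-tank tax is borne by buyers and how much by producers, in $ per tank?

Demand slope: (203 − 197)/(80 − 82) = -3, so Qd = 443 − 3P.
Supply slope: (200 − 204)/(71 − 73) = 2, so Qs = 2P + 58.
Without the tax, 443 − 3P = 2P + 58 gives 5P = 385, so P* = $77 and Q* = 212.
With the tax collected from producers, supply shifts: Qs = 2(P − 16) + 58.
New equilibrium: buyers pay $83.4, producers receive $67.4, Q = 192.8. (Wedge: Pb − Ps = 16.)
Burden on buyers: $6.4; on producers: $9.6. (They sum to $16.)
The less price-elastic side of the market bears the larger share of a per-unit tax.

Buyers bear $6.4 per tank; producers bear $9.6 per tank.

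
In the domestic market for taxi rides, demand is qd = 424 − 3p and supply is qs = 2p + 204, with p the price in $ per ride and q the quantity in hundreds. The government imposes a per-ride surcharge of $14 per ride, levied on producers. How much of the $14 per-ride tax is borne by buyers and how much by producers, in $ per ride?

Before the tax: set 424 − 3p = 2p + 204 → p* = $44, q* = 292.
With the tax collected from producers, supply shifts: qs = 2(p − 14) + 204.
Solving gives q = 275.2 with buyers paying $49.6 and producers receiving $35.6 (the $14 wedge).
Burden on buyers: $5.6; on producers: $8.4. (They sum to $14.)
The less price-elastic side of the market bears the larger share of a per-unit tax.

Buyers bear $5.6 per ride; producers bear $8.4 per ride.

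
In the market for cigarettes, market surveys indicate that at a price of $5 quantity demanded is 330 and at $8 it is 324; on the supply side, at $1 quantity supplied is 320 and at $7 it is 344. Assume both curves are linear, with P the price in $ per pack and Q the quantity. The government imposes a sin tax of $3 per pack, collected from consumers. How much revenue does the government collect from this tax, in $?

Demand slope: (324 − 330)/(8 − 5) = -2, so Qd = 340 − 2P.
Supply slope: (344 − 320)/(7 − 1) = 4, so Qs = 4P + 316.
Before the tax: set 340 − 2P = 4P + 316 → P* = $4, Q* = 332.
With the tax collected from consumers, demand (in seller-price terms) shifts: Qd = 340 − 2(P + 3).
Solving gives Q = 328 with consumers paying $6 and producers receiving $3 (the $3 wedge).
Revenue = t · Q = 3 · 328 = $984.

Tax revenue = $984.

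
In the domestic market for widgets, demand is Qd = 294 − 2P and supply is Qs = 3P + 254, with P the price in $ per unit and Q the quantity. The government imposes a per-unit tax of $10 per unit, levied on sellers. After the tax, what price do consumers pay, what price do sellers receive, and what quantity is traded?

Consumers pay $14; sellers receive $4; quantity = 266.

Before the tax: set 294 − 2P = 3P + 254 → P* = $8, Q* = 278.
With the tax collected from sellers, supply shifts: Qs = 3(P − 10) + 254.
New equilibrium: consumers pay $14, sellers receive $4, Q = 266. (Wedge: Pb − Ps = 10.)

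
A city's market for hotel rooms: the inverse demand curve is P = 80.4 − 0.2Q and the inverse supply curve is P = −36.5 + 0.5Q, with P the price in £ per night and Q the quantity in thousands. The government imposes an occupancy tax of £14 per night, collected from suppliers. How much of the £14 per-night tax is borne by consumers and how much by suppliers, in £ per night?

Rewrite in direct form: Qd = 402 − 5P and Qs = 2P + 73.
Before the tax: set 402 − 5P = 2P + 73 → P* = £47, Q* = 167.
With the tax collected from suppliers, supply shifts: Qs = 2(P − 14) + 73.
New equilibrium: consumers pay £51, suppliers receive £37, Q = 147. (Wedge: Pb − Ps = 14.)
Burden on consumers: £4; on suppliers: £10. (They sum to £14.)
The less price-elastic side of the market bears the larger share of a per-unit tax.

Consumers bear £4 per night; suppliers bear £10 per night.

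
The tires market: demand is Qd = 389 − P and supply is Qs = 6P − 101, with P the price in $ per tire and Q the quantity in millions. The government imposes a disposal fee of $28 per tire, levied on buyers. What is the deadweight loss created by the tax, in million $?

Deadweight loss = $336 million.

Without the tax, 389 − P = 6P − 101 gives 7P = 490, so P* = $70 and Q* = 319.
With the tax collected from buyers, demand (in seller-price terms) shifts: Qd = 389 − (P + 28).
Solving gives Q = 295 with buyers paying $94 and producers receiving $66 (the $28 wedge).
Quantity falls by |ΔQ| = |319 − 295| = 24.
DWL = ½ · t · |ΔQ| = ½ · 28 · 24 = $336.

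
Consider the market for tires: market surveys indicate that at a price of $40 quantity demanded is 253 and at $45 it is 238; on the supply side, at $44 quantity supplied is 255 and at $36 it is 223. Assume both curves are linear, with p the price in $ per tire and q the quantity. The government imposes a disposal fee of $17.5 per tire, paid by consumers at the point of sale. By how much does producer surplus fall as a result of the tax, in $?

Demand slope: (238 − 253)/(45 − 40) = -3, so qd = 373 − 3p.
Supply slope: (223 − 255)/(36 − 44) = 4, so qs = 4p + 79.
Before the tax: set 373 − 3p = 4p + 79 → p* = $42, q* = 247.
With the tax collected from consumers, demand (in seller-price terms) shifts: qd = 373 − 3(p + 17.5).
New equilibrium: consumers pay $52, suppliers receive $34.5, q = 217. (Wedge: pb − ps = 17.5.)
ΔPS is the trapezoid between Q = 217 and Q = 247 of height $7.5: ½ · (247 + 217) · 7.5 = $1740.

Producer surplus falls by $1740.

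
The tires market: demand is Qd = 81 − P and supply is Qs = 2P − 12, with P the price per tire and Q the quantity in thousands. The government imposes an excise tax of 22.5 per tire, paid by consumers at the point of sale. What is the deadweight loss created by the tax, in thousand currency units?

Without the tax, 81 − P = 2P − 12 gives 3P = 93, so P* = 31 and Q* = 50.
With the tax collected from consumers, demand (in seller-price terms) shifts: Qd = 81 − (P + 22.5).
Solving gives Q = 35 with consumers paying 46 and suppliers receiving 23.5 (the 22.5 wedge).
Quantity falls by |ΔQ| = |50 − 35| = 15.
DWL = ½ · t · |ΔQ| = ½ · 22.5 · 15 = 168.75.

Deadweight loss = 168.75 thousand.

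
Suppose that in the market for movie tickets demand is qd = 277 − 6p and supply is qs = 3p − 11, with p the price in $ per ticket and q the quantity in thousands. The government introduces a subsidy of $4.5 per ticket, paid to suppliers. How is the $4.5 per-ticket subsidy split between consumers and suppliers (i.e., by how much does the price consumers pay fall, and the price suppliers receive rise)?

Consumers gain $1.5 per ticket; suppliers gain $3 per ticket.

Without the subsidy, 277 − 6p = 3p − 11 gives 9p = 288, so p* = $32 and q* = 85.
With a per-unit subsidy paid to suppliers, each receives p + 4.5 per unit sold, so supply becomes qs = 3(p + 4.5) − 11.
New equilibrium: consumers pay $30.5, suppliers receive $35, q = 94. (Wedge: pb − ps = −4.5.)
Gain to consumers: $1.5; to suppliers: $3. (They sum to $4.5.)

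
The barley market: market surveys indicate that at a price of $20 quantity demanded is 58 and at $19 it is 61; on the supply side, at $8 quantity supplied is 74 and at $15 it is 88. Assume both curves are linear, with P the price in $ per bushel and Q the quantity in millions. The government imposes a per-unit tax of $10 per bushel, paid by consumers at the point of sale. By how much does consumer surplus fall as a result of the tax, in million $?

Demand slope: (61 − 58)/(19 − 20) = -3, so Qd = 118 − 3P.
Supply slope: (88 − 74)/(15 − 8) = 2, so Qs = 2P + 58.
Without the tax, 118 − 3P = 2P + 58 gives 5P = 60, so P* = $12 and Q* = 82.
With the tax collected from consumers, demand (in seller-price terms) shifts: Qd = 118 − 3(P + 10).
Solving gives Q = 70 with consumers paying $16 and producers receiving $6 (the $10 wedge).
ΔCS is the trapezoid between Q = 70 and Q = 82 of height $4: ½ · (82 + 70) · 4 = $304.

Consumer surplus falls by $304 million.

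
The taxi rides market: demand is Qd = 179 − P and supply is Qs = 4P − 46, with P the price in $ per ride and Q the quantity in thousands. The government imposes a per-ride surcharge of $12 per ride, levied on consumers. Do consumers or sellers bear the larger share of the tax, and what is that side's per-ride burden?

Before the tax: set 179 − P = 4P − 46 → P* = $45, Q* = 134.
With the tax collected from consumers, demand (in seller-price terms) shifts: Qd = 179 − (P + 12).
New equilibrium: consumers pay $54.6, sellers receive $42.6, Q = 124.4. (Wedge: Pb − Ps = 12.)
Per-ride burden: consumers $9.6, sellers $2.4.
Consumers take the larger share because demand is less price-elastic here (demand slope 1 vs supply slope 4).
The less price-elastic side of the market bears the larger share of a per-unit tax.

Consumers bear the larger share: $9.6 per ride.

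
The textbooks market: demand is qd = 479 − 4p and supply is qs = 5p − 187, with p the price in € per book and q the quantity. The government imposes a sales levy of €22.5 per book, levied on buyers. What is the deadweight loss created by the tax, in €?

Before the tax: set 479 − 4p = 5p − 187 → p* = €74, q* = 183.
With the tax collected from buyers, demand (in seller-price terms) shifts: qd = 479 − 4(p + 22.5).
New equilibrium: buyers pay €86.5, producers receive €64, q = 133. (Wedge: pb − ps = 22.5.)
Quantity falls by |ΔQ| = |183 − 133| = 50.
DWL = ½ · t · |ΔQ| = ½ · 22.5 · 50 = €562.5.

Deadweight loss = €562.5.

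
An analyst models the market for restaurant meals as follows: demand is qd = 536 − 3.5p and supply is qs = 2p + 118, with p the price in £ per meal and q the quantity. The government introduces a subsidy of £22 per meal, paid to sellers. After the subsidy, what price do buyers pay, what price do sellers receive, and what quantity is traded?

Buyers pay £68; sellers receive £90; quantity = 298.

Without the subsidy, 536 − 3.5p = 2p + 118 gives 5.5p = 418, so p* = £76 and q* = 270.
With a per-unit subsidy paid to sellers, each receives p + 22 per unit sold, so supply becomes qs = 2(p + 22) + 118.
New equilibrium: buyers pay £68, sellers receive £90, q = 298. (Wedge: pb − ps = −22.)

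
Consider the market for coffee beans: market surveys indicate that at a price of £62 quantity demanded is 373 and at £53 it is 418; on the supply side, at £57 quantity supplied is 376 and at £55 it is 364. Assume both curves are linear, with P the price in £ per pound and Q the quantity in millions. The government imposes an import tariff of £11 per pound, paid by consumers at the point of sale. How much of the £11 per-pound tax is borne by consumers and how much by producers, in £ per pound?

Demand slope: (418 − 373)/(53 − 62) = -5, so Qd = 683 − 5P.
Supply slope: (364 − 376)/(55 − 57) = 6, so Qs = 6P + 34.
Before the tax: set 683 − 5P = 6P + 34 → P* = £59, Q* = 388.
With the tax collected from consumers, demand (in seller-price terms) shifts: Qd = 683 − 5(P + 11).
Solving gives Q = 358 with consumers paying £65 and producers receiving £54 (the £11 wedge).
Burden on consumers: £6; on producers: £5. (They sum to £11.)
The less price-elastic side of the market bears the larger share of a per-unit tax.

Consumers bear £6 per pound; producers bear £5 per pound.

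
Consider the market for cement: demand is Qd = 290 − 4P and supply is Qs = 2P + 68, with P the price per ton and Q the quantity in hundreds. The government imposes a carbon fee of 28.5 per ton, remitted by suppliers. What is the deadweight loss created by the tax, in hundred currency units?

Deadweight loss = 541.5 hundred.

Before the tax: set 290 − 4P = 2P + 68 → P* = 37, Q* = 142.
With the tax collected from suppliers, supply shifts: Qs = 2(P − 28.5) + 68.
Solving gives Q = 104 with consumers paying 46.5 and suppliers receiving 18 (the 28.5 wedge).
Quantity falls by |ΔQ| = |142 − 104| = 38.
DWL = ½ · t · |ΔQ| = ½ · 28.5 · 38 = 541.5.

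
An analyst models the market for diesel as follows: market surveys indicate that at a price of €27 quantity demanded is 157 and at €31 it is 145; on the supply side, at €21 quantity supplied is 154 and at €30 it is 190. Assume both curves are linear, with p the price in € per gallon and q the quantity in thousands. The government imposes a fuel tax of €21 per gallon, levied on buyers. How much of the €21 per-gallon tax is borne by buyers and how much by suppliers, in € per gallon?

Demand slope: (145 − 157)/(31 − 27) = -3, so qd = 238 − 3p.
Supply slope: (190 − 154)/(30 − 21) = 4, so qs = 4p + 70.
Before the tax: set 238 − 3p = 4p + 70 → p* = €24, q* = 166.
With the tax collected from buyers, demand (in seller-price terms) shifts: qd = 238 − 3(p + 21).
New equilibrium: buyers pay €36, suppliers receive €15, q = 130. (Wedge: pb − ps = 21.)
Burden on buyers: €12; on suppliers: €9. (They sum to €21.)

Buyers bear €12 per gallon; suppliers bear €9 per gallon.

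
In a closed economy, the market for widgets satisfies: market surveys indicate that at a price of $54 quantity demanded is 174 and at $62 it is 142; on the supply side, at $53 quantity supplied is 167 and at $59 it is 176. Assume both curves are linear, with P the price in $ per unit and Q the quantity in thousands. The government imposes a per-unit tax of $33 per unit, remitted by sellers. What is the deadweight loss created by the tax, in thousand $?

Deadweight loss = $594 thousand.

Demand slope: (142 − 174)/(62 − 54) = -4, so Qd = 390 − 4P.
Supply slope: (176 − 167)/(59 − 53) = 1.5, so Qs = 1.5P + 87.5.
Without the tax, 390 − 4P = 1.5P + 87.5 gives 5.5P = 302.5, so P* = $55 and Q* = 170.
With the tax collected from sellers, supply shifts: Qs = 1.5(P − 33) + 87.5.
New equilibrium: consumers pay $64, sellers receive $31, Q = 134. (Wedge: Pb − Ps = 33.)
Quantity falls by |ΔQ| = |170 − 134| = 36.
DWL = ½ · t · |ΔQ| = ½ · 33 · 36 = $594.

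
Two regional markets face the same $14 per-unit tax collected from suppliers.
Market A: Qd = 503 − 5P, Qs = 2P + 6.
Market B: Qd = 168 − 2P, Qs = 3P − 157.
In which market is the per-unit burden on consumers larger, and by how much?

Market B, by $4.4.

Market A: pre-tax P* = $71, Q* = 148; post-tax Q = 128; per-unit burden on consumers = $4.
Market B: pre-tax P* = $65, Q* = 38; post-tax Q = 21.2; per-unit burden on consumers = $8.4.
Difference: $4 vs $8.4 → market B is larger by $4.4.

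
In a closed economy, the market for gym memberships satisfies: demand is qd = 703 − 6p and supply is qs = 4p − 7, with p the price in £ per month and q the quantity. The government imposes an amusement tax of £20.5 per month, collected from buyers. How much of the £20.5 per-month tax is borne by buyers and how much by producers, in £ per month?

Without the tax, 703 − 6p = 4p − 7 gives 10p = 710, so p* = £71 and q* = 277.
With the tax collected from buyers, demand (in seller-price terms) shifts: qd = 703 − 6(p + 20.5).
New equilibrium: buyers pay £79.2, producers receive £58.7, q = 227.8. (Wedge: pb − ps = 20.5.)
Burden on buyers: £8.2; on producers: £12.3. (They sum to £20.5.)

Buyers bear £8.2 per month; producers bear £12.3 per month.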